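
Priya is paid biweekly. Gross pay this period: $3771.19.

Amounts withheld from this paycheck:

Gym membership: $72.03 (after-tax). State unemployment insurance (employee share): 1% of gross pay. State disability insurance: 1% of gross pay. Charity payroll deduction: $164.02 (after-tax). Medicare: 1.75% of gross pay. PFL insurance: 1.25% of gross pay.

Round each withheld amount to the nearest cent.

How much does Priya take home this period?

$3346.58

PFL insurance: $3771.19 × 0.0125 = $47.14
State disability insurance: $3771.19 × 0.01 = $37.71
State unemployment insurance (employee share): $3771.19 × 0.01 = $37.71
Medicare: $3771.19 × 0.0175 = $66.00
Gym membership: $72.03
Charity payroll deduction: $164.02
Total deductions = $47.14 + $37.71 + $37.71 + $66.00 + $72.03 + $164.02 = $424.61
Net pay = $3771.19 − $424.61 = $3346.58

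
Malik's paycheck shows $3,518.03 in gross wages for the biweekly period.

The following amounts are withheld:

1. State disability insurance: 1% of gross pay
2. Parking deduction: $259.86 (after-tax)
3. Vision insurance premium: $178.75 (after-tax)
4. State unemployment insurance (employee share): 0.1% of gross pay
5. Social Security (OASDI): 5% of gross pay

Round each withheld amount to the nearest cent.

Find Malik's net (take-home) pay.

$2,864.82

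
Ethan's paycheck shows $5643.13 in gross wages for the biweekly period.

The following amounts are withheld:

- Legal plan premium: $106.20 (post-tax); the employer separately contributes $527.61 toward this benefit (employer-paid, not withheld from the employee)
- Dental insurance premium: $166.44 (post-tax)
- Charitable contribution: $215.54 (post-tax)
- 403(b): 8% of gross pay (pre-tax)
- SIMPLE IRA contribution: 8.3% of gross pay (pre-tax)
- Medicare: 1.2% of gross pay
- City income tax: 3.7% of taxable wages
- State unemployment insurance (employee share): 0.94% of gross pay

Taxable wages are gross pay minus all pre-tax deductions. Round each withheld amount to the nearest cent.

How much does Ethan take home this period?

SIMPLE IRA contribution: $5643.13 × 0.083 = $468.38
403(b): $5643.13 × 0.08 = $451.45
Pre-tax total = $468.38 + $451.45 = $919.83
Taxable wages = $5643.13 − $919.83 = $4723.30
City income tax: $4723.30 × 0.037 = $174.76
State unemployment insurance (employee share): $5643.13 × 0.0094 = $53.05
Medicare: $5643.13 × 0.012 = $67.72
Legal plan premium: $106.20
Dental insurance premium: $166.44
Charitable contribution: $215.54
(Employer's $527.61 toward legal plan premium is not withheld from the employee.)
Total deductions = $468.38 + $451.45 + $174.76 + $53.05 + $67.72 + $106.20 + $166.44 + $215.54 = $1703.54
Net pay = $5643.13 − $1703.54 = $3939.59

$3939.59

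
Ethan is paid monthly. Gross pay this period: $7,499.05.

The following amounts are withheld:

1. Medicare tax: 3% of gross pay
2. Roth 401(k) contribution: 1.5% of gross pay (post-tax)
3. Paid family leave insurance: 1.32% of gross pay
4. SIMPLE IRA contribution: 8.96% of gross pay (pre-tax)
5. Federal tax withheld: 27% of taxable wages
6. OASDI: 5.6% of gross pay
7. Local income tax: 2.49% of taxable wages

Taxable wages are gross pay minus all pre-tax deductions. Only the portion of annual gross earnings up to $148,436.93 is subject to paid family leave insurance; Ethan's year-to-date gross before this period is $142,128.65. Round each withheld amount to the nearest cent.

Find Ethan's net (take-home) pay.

$3,973.13

SIMPLE IRA contribution: $7,499.05 × 0.0896 = $671.91
Taxable wages = $7,499.05 − $671.91 = $6,827.14
Local income tax: $6,827.14 × 0.0249 = $170.00
Federal tax withheld: $6,827.14 × 0.27 = $1,843.33
Medicare tax: $7,499.05 × 0.03 = $224.97
Paid family leave insurance: only $148,436.93 − $142,128.65 = $6,308.28 of this check is subject → $6,308.28 × 0.0132 = $83.27
OASDI: $7,499.05 × 0.056 = $419.95
Roth 401(k) contribution: $7,499.05 × 0.015 = $112.49
Total deductions = $671.91 + $170.00 + $1,843.33 + $224.97 + $83.27 + $419.95 + $112.49 = $3,525.92
Net pay = $7,499.05 − $3,525.92 = $3,973.13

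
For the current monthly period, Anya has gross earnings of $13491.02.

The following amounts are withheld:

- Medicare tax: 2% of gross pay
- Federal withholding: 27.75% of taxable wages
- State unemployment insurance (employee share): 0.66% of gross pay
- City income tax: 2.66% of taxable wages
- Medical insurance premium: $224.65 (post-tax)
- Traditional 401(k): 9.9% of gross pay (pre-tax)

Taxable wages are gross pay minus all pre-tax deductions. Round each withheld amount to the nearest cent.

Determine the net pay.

Traditional 401(k): $13491.02 × 0.099 = $1335.61
Taxable wages = $13491.02 − $1335.61 = $12155.41
Federal withholding: $12155.41 × 0.2775 = $3373.13
City income tax: $12155.41 × 0.0266 = $323.33
State unemployment insurance (employee share): $13491.02 × 0.0066 = $89.04
Medicare tax: $13491.02 × 0.02 = $269.82
Medical insurance premium: $224.65
Total deductions = $1335.61 + $3373.13 + $323.33 + $89.04 + $269.82 + $224.65 = $5615.58
Net pay = $13491.02 − $5615.58 = $7875.44

$7875.44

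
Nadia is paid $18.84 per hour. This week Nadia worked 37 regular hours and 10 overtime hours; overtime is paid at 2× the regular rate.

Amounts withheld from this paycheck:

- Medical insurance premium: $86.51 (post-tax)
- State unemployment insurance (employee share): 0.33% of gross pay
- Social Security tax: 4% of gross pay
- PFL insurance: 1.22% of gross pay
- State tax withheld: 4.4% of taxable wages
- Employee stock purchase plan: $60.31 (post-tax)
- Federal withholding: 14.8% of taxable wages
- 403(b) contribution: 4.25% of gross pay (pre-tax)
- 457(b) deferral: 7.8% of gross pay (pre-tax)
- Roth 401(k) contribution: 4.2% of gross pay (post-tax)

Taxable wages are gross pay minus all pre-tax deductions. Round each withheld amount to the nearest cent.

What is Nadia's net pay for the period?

$511.62

Regular pay: 37 × $18.84 = $697.08
Overtime pay: 10 × $18.84 × 2 = $376.80
Gross pay = $697.08 + $376.80 = $1,073.88
457(b) deferral: $1,073.88 × 0.078 = $83.76
403(b) contribution: $1,073.88 × 0.0425 = $45.64
Pre-tax total = $83.76 + $45.64 = $129.40
Taxable wages = $1,073.88 − $129.40 = $944.48
State tax withheld: $944.48 × 0.044 = $41.56
Federal withholding: $944.48 × 0.148 = $139.78
PFL insurance: $1,073.88 × 0.0122 = $13.10
State unemployment insurance (employee share): $1,073.88 × 0.0033 = $3.54
Social Security tax: $1,073.88 × 0.04 = $42.96
Roth 401(k) contribution: $1,073.88 × 0.042 = $45.10
Medical insurance premium: $86.51
Employee stock purchase plan: $60.31
Total deductions = $83.76 + $45.64 + $41.56 + $139.78 + $13.10 + $3.54 + $42.96 + $45.10 + $86.51 + $60.31 = $562.26
Net pay = $1,073.88 − $562.26 = $511.62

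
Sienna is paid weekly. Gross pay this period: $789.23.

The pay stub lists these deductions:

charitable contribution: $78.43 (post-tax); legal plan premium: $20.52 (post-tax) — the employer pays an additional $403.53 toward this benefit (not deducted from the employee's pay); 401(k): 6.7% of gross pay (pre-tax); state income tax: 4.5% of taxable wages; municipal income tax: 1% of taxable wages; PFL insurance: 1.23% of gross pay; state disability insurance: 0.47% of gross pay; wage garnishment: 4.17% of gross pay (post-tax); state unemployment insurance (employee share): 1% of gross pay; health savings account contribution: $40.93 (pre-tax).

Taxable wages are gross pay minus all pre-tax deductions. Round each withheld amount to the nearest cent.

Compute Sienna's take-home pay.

$504.01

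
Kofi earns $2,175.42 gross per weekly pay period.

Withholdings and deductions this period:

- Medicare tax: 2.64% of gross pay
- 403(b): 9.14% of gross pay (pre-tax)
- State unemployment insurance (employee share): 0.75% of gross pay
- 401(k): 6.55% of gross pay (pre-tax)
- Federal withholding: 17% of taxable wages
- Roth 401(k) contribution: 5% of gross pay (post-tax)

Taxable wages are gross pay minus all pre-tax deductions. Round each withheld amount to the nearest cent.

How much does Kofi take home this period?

403(b): $2,175.42 × 0.0914 = $198.83
401(k): $2,175.42 × 0.0655 = $142.49
Pre-tax total = $198.83 + $142.49 = $341.32
Taxable wages = $2,175.42 − $341.32 = $1,834.10
Federal withholding: $1,834.10 × 0.17 = $311.80
State unemployment insurance (employee share): $2,175.42 × 0.0075 = $16.32
Medicare tax: $2,175.42 × 0.0264 = $57.43
Roth 401(k) contribution: $2,175.42 × 0.05 = $108.77
Total deductions = $198.83 + $142.49 + $311.80 + $16.32 + $57.43 + $108.77 = $835.64
Net pay = $2,175.42 − $835.64 = $1,339.78

$1,339.78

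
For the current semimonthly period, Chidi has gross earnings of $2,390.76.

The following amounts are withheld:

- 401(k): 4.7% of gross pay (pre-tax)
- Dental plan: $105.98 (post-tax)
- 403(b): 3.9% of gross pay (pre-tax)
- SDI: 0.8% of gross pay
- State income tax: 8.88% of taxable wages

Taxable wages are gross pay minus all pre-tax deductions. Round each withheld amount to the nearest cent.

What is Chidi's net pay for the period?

$1,866.00

403(b): $2,390.76 × 0.039 = $93.24
401(k): $2,390.76 × 0.047 = $112.37
Pre-tax total = $93.24 + $112.37 = $205.61
Taxable wages = $2,390.76 − $205.61 = $2,185.15
State income tax: $2,185.15 × 0.0888 = $194.04
SDI: $2,390.76 × 0.008 = $19.13
Dental plan: $105.98
Total deductions = $93.24 + $112.37 + $194.04 + $19.13 + $105.98 = $524.76
Net pay = $2,390.76 − $524.76 = $1,866.00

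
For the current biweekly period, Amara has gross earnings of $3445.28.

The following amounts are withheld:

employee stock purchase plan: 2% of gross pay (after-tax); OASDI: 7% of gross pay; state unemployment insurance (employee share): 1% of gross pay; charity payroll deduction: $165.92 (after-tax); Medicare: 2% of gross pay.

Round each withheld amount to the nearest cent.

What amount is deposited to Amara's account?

$2865.92

State unemployment insurance (employee share): $3445.28 × 0.01 = $34.45
OASDI: $3445.28 × 0.07 = $241.17
Medicare: $3445.28 × 0.02 = $68.91
Employee stock purchase plan: $3445.28 × 0.02 = $68.91
Charity payroll deduction: $165.92
Total deductions = $34.45 + $241.17 + $68.91 + $68.91 + $165.92 = $579.36
Net pay = $3445.28 − $579.36 = $2865.92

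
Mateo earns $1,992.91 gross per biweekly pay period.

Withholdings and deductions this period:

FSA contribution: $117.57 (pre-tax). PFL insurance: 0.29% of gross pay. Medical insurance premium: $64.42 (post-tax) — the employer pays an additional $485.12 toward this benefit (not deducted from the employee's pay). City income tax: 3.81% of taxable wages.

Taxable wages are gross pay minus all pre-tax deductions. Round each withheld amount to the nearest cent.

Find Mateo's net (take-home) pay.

$1,733.69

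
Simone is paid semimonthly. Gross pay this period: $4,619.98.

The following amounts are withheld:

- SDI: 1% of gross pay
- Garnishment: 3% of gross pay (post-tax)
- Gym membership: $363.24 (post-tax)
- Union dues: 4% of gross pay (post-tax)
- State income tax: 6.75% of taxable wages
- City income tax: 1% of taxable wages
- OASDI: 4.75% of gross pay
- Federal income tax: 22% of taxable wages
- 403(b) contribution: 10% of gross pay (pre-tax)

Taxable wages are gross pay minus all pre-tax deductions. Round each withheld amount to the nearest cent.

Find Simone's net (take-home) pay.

403(b) contribution: $4,619.98 × 0.1 = $462.00
Taxable wages = $4,619.98 − $462.00 = $4,157.98
City income tax: $4,157.98 × 0.01 = $41.58
State income tax: $4,157.98 × 0.0675 = $280.66
Federal income tax: $4,157.98 × 0.22 = $914.76
SDI: $4,619.98 × 0.01 = $46.20
OASDI: $4,619.98 × 0.0475 = $219.45
Union dues: $4,619.98 × 0.04 = $184.80
Gym membership: $363.24
Garnishment: $4,619.98 × 0.03 = $138.60
Total deductions = $462.00 + $41.58 + $280.66 + $914.76 + $46.20 + $219.45 + $184.80 + $363.24 + $138.60 = $2,651.29
Net pay = $4,619.98 − $2,651.29 = $1,968.69

$1,968.69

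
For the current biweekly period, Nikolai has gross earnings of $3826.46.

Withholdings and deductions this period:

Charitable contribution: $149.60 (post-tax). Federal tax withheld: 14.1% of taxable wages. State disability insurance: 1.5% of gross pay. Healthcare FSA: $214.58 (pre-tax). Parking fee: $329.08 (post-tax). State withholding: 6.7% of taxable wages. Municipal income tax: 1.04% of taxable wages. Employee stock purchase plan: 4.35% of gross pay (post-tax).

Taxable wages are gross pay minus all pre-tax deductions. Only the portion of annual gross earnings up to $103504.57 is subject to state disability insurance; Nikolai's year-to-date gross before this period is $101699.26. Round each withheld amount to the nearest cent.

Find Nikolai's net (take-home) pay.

$2150.83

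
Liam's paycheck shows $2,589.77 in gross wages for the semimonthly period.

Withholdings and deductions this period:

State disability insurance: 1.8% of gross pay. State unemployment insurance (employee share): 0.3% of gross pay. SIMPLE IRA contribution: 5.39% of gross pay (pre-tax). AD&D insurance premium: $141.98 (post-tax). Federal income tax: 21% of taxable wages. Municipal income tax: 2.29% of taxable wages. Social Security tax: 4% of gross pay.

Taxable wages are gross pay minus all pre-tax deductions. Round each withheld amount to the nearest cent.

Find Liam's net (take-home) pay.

$1,579.57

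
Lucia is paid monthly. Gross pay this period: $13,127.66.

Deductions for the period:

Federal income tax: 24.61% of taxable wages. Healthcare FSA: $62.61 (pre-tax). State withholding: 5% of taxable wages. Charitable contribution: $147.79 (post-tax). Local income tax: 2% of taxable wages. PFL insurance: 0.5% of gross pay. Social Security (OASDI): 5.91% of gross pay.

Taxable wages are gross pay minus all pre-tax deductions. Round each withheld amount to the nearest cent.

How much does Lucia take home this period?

Healthcare FSA: $62.61
Taxable wages = $13,127.66 − $62.61 = $13,065.05
Local income tax: $13,065.05 × 0.02 = $261.30
State withholding: $13,065.05 × 0.05 = $653.25
Federal income tax: $13,065.05 × 0.2461 = $3,215.31
PFL insurance: $13,127.66 × 0.005 = $65.64
Social Security (OASDI): $13,127.66 × 0.0591 = $775.84
Charitable contribution: $147.79
Total deductions = $62.61 + $261.30 + $653.25 + $3,215.31 + $65.64 + $775.84 + $147.79 = $5,181.74
Net pay = $13,127.66 − $5,181.74 = $7,945.92

$7,945.92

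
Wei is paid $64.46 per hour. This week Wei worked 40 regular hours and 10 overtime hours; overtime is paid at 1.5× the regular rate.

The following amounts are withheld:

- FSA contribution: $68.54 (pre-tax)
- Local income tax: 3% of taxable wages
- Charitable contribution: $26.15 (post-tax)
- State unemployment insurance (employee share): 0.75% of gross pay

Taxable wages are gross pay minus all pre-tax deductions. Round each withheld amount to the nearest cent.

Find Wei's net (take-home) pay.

$3,319.72

Regular pay: 40 × $64.46 = $2,578.40
Overtime pay: 10 × $64.46 × 1.5 = $966.90
Gross pay = $2,578.40 + $966.90 = $3,545.30
FSA contribution: $68.54
Taxable wages = $3,545.30 − $68.54 = $3,476.76
Local income tax: $3,476.76 × 0.03 = $104.30
State unemployment insurance (employee share): $3,545.30 × 0.0075 = $26.59
Charitable contribution: $26.15
Total deductions = $68.54 + $104.30 + $26.59 + $26.15 = $225.58
Net pay = $3,545.30 − $225.58 = $3,319.72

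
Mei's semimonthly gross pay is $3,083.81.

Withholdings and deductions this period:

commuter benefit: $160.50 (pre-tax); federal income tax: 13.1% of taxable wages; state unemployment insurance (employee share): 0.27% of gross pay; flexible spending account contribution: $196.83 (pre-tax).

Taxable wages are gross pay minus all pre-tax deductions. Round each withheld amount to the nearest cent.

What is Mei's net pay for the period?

Commuter benefit: $160.50
Flexible spending account contribution: $196.83
Pre-tax total = $160.50 + $196.83 = $357.33
Taxable wages = $3,083.81 − $357.33 = $2,726.48
Federal income tax: $2,726.48 × 0.131 = $357.17
State unemployment insurance (employee share): $3,083.81 × 0.0027 = $8.33
Total deductions = $160.50 + $196.83 + $357.17 + $8.33 = $722.83
Net pay = $3,083.81 − $722.83 = $2,360.98

$2,360.98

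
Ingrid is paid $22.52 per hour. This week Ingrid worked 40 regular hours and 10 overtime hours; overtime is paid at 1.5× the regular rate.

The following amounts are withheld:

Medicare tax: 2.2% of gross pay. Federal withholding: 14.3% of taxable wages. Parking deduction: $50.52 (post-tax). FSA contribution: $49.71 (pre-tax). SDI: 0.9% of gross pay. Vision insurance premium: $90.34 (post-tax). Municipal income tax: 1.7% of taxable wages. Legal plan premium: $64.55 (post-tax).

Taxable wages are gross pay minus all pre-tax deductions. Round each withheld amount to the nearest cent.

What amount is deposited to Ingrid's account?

Regular pay: 40 × $22.52 = $900.80
Overtime pay: 10 × $22.52 × 1.5 = $337.80
Gross pay = $900.80 + $337.80 = $1,238.60
FSA contribution: $49.71
Taxable wages = $1,238.60 − $49.71 = $1,188.89
Federal withholding: $1,188.89 × 0.143 = $170.01
Municipal income tax: $1,188.89 × 0.017 = $20.21
SDI: $1,238.60 × 0.009 = $11.15
Medicare tax: $1,238.60 × 0.022 = $27.25
Parking deduction: $50.52
Vision insurance premium: $90.34
Legal plan premium: $64.55
Total deductions = $49.71 + $170.01 + $20.21 + $11.15 + $27.25 + $50.52 + $90.34 + $64.55 = $483.74
Net pay = $1,238.60 − $483.74 = $754.86

$754.86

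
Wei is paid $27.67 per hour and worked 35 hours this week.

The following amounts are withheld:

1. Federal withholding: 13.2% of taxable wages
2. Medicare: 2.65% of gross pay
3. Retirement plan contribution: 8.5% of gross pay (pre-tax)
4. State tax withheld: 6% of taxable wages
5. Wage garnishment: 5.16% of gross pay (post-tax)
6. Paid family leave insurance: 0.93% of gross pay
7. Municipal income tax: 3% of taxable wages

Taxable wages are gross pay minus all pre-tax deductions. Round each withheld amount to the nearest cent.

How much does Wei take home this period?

$604.77

Gross pay: 35 × $27.67 = $968.45
Retirement plan contribution: $968.45 × 0.085 = $82.32
Taxable wages = $968.45 − $82.32 = $886.13
Municipal income tax: $886.13 × 0.03 = $26.58
Federal withholding: $886.13 × 0.132 = $116.97
State tax withheld: $886.13 × 0.06 = $53.17
Medicare: $968.45 × 0.0265 = $25.66
Paid family leave insurance: $968.45 × 0.0093 = $9.01
Wage garnishment: $968.45 × 0.0516 = $49.97
Total deductions = $82.32 + $26.58 + $116.97 + $53.17 + $25.66 + $9.01 + $49.97 = $363.68
Net pay = $968.45 − $363.68 = $604.77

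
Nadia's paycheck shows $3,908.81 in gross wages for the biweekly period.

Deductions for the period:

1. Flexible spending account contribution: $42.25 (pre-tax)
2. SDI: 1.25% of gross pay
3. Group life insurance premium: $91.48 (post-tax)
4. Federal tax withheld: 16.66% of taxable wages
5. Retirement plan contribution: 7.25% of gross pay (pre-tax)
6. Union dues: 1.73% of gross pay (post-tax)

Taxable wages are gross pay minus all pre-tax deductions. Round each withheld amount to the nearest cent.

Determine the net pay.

$2,778.25

Retirement plan contribution: $3,908.81 × 0.0725 = $283.39
Flexible spending account contribution: $42.25
Pre-tax total = $283.39 + $42.25 = $325.64
Taxable wages = $3,908.81 − $325.64 = $3,583.17
Federal tax withheld: $3,583.17 × 0.1666 = $596.96
SDI: $3,908.81 × 0.0125 = $48.86
Union dues: $3,908.81 × 0.0173 = $67.62
Group life insurance premium: $91.48
Total deductions = $283.39 + $42.25 + $596.96 + $48.86 + $67.62 + $91.48 = $1,130.56
Net pay = $3,908.81 − $1,130.56 = $2,778.25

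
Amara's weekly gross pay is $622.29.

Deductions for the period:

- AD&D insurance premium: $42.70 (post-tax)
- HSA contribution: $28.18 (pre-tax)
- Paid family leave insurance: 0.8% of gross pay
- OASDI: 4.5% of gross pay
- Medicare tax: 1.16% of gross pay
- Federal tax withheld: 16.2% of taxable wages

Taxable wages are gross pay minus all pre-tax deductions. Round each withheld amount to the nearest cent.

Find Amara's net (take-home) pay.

HSA contribution: $28.18
Taxable wages = $622.29 − $28.18 = $594.11
Federal tax withheld: $594.11 × 0.162 = $96.25
Paid family leave insurance: $622.29 × 0.008 = $4.98
OASDI: $622.29 × 0.045 = $28.00
Medicare tax: $622.29 × 0.0116 = $7.22
AD&D insurance premium: $42.70
Total deductions = $28.18 + $96.25 + $4.98 + $28.00 + $7.22 + $42.70 = $207.33
Net pay = $622.29 − $207.33 = $414.96

$414.96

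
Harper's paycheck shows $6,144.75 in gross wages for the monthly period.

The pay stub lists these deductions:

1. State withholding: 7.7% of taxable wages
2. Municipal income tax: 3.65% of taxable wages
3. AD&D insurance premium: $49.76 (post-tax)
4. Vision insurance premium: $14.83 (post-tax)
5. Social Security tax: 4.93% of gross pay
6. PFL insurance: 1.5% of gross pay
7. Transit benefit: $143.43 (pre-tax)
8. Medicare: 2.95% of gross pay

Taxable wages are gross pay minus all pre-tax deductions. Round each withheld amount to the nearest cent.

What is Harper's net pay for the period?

Transit benefit: $143.43
Taxable wages = $6,144.75 − $143.43 = $6,001.32
State withholding: $6,001.32 × 0.077 = $462.10
Municipal income tax: $6,001.32 × 0.0365 = $219.05
Social Security tax: $6,144.75 × 0.0493 = $302.94
PFL insurance: $6,144.75 × 0.015 = $92.17
Medicare: $6,144.75 × 0.0295 = $181.27
Vision insurance premium: $14.83
AD&D insurance premium: $49.76
Total deductions = $143.43 + $462.10 + $219.05 + $302.94 + $92.17 + $181.27 + $14.83 + $49.76 = $1,465.55
Net pay = $6,144.75 − $1,465.55 = $4,679.20

$4,679.20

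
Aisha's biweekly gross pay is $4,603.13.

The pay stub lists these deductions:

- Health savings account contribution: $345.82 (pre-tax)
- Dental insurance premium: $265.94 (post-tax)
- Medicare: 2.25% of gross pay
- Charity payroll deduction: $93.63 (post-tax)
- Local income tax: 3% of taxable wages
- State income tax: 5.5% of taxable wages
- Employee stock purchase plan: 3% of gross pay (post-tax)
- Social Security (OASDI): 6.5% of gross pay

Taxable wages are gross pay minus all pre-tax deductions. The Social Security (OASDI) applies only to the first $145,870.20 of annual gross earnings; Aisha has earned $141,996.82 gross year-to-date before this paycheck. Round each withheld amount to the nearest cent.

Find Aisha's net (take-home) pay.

Health savings account contribution: $345.82
Taxable wages = $4,603.13 − $345.82 = $4,257.31
State income tax: $4,257.31 × 0.055 = $234.15
Local income tax: $4,257.31 × 0.03 = $127.72
Social Security (OASDI): only $145,870.20 − $141,996.82 = $3,873.38 of this check is subject → $3,873.38 × 0.065 = $251.77
Medicare: $4,603.13 × 0.0225 = $103.57
Dental insurance premium: $265.94
Charity payroll deduction: $93.63
Employee stock purchase plan: $4,603.13 × 0.03 = $138.09
Total deductions = $345.82 + $234.15 + $127.72 + $251.77 + $103.57 + $265.94 + $93.63 + $138.09 = $1,560.69
Net pay = $4,603.13 − $1,560.69 = $3,042.44

$3,042.44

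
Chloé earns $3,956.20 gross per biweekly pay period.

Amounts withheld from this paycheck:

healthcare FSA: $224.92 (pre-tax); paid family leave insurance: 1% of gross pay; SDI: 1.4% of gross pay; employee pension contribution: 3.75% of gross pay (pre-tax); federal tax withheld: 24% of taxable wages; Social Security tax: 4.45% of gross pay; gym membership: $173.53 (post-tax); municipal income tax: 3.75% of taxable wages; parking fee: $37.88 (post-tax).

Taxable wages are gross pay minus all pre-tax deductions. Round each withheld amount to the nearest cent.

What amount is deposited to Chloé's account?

$2,106.25

Healthcare FSA: $224.92
Employee pension contribution: $3,956.20 × 0.0375 = $148.36
Pre-tax total = $224.92 + $148.36 = $373.28
Taxable wages = $3,956.20 − $373.28 = $3,582.92
Federal tax withheld: $3,582.92 × 0.24 = $859.90
Municipal income tax: $3,582.92 × 0.0375 = $134.36
SDI: $3,956.20 × 0.014 = $55.39
Social Security tax: $3,956.20 × 0.0445 = $176.05
Paid family leave insurance: $3,956.20 × 0.01 = $39.56
Parking fee: $37.88
Gym membership: $173.53
Total deductions = $224.92 + $148.36 + $859.90 + $134.36 + $55.39 + $176.05 + $39.56 + $37.88 + $173.53 = $1,849.95
Net pay = $3,956.20 − $1,849.95 = $2,106.25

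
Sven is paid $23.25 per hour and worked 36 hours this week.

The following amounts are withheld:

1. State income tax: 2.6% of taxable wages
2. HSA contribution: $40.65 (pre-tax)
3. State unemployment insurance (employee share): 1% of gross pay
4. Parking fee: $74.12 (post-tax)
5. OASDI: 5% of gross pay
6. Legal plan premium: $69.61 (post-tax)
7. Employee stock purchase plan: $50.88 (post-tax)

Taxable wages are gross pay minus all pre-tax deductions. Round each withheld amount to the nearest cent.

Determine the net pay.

$530.81

Gross pay: 36 × $23.25 = $837.00
HSA contribution: $40.65
Taxable wages = $837.00 − $40.65 = $796.35
State income tax: $796.35 × 0.026 = $20.71
State unemployment insurance (employee share): $837.00 × 0.01 = $8.37
OASDI: $837.00 × 0.05 = $41.85
Parking fee: $74.12
Legal plan premium: $69.61
Employee stock purchase plan: $50.88
Total deductions = $40.65 + $20.71 + $8.37 + $41.85 + $74.12 + $69.61 + $50.88 = $306.19
Net pay = $837.00 − $306.19 = $530.81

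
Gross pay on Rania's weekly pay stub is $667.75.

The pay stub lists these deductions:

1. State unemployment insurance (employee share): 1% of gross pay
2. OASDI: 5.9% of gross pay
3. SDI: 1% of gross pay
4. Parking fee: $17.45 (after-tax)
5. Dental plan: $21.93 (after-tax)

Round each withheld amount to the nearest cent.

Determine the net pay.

$575.61

OASDI: $667.75 × 0.059 = $39.40
SDI: $667.75 × 0.01 = $6.68
State unemployment insurance (employee share): $667.75 × 0.01 = $6.68
Parking fee: $17.45
Dental plan: $21.93
Total deductions = $39.40 + $6.68 + $6.68 + $17.45 + $21.93 = $92.14
Net pay = $667.75 − $92.14 = $575.61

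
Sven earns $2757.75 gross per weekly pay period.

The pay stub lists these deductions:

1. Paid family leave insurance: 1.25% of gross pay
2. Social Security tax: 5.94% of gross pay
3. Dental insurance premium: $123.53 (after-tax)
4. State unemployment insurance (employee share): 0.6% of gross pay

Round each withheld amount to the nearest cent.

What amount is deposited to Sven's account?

$2419.39

State unemployment insurance (employee share): $2757.75 × 0.006 = $16.55
Social Security tax: $2757.75 × 0.0594 = $163.81
Paid family leave insurance: $2757.75 × 0.0125 = $34.47
Dental insurance premium: $123.53
Total deductions = $16.55 + $163.81 + $34.47 + $123.53 = $338.36
Net pay = $2757.75 − $338.36 = $2419.39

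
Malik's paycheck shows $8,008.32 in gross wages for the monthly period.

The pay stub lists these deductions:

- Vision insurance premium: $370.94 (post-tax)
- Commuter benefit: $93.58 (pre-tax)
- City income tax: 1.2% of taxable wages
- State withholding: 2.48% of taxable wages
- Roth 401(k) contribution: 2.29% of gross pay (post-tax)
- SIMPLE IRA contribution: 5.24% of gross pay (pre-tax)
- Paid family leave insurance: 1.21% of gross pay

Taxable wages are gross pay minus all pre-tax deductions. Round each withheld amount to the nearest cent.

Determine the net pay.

$6,568.05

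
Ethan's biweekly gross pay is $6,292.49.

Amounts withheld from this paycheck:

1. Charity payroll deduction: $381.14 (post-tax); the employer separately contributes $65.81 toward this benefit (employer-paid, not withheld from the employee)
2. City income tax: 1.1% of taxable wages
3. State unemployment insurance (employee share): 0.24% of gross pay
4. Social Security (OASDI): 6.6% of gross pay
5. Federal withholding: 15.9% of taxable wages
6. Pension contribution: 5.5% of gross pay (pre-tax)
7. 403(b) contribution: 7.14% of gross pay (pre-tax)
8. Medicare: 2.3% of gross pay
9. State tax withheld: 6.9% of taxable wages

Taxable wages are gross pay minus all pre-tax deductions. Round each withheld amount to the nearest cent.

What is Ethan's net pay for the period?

$3,227.04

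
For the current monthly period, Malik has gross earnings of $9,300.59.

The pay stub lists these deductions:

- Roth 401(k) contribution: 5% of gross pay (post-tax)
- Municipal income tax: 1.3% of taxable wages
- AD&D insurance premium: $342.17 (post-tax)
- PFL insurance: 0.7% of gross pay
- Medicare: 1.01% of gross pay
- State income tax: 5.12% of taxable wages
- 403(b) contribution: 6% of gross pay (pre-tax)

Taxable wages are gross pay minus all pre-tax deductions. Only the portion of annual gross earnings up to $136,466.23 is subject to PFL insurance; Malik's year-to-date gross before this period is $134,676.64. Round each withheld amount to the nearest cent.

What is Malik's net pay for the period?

403(b) contribution: $9,300.59 × 0.06 = $558.04
Taxable wages = $9,300.59 − $558.04 = $8,742.55
State income tax: $8,742.55 × 0.0512 = $447.62
Municipal income tax: $8,742.55 × 0.013 = $113.65
Medicare: $9,300.59 × 0.0101 = $93.94
PFL insurance: only $136,466.23 − $134,676.64 = $1,789.59 of this check is subject → $1,789.59 × 0.007 = $12.53
AD&D insurance premium: $342.17
Roth 401(k) contribution: $9,300.59 × 0.05 = $465.03
Total deductions = $558.04 + $447.62 + $113.65 + $93.94 + $12.53 + $342.17 + $465.03 = $2,032.98
Net pay = $9,300.59 − $2,032.98 = $7,267.61

$7,267.61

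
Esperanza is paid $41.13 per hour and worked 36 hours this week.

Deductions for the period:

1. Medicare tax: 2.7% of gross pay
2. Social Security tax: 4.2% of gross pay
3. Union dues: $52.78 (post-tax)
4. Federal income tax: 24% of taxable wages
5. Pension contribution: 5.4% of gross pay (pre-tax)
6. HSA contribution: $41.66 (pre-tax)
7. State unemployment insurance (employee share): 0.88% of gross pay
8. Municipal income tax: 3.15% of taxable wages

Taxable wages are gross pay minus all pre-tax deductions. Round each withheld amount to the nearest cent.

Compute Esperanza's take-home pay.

$822.10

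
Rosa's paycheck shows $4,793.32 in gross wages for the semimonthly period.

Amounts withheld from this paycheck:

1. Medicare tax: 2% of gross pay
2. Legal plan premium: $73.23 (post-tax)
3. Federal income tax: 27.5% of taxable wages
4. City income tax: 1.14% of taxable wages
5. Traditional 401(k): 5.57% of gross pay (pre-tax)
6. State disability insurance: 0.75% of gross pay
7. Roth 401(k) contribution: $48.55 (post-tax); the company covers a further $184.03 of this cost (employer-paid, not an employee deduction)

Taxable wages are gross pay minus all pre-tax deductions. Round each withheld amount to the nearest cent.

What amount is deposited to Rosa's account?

$2,976.39

Traditional 401(k): $4,793.32 × 0.0557 = $266.99
Taxable wages = $4,793.32 − $266.99 = $4,526.33
City income tax: $4,526.33 × 0.0114 = $51.60
Federal income tax: $4,526.33 × 0.275 = $1,244.74
Medicare tax: $4,793.32 × 0.02 = $95.87
State disability insurance: $4,793.32 × 0.0075 = $35.95
Legal plan premium: $73.23
Roth 401(k) contribution: $48.55
(Employer's $184.03 toward Roth 401(k) contribution is not withheld from the employee.)
Total deductions = $266.99 + $51.60 + $1,244.74 + $95.87 + $35.95 + $73.23 + $48.55 = $1,816.93
Net pay = $4,793.32 − $1,816.93 = $2,976.39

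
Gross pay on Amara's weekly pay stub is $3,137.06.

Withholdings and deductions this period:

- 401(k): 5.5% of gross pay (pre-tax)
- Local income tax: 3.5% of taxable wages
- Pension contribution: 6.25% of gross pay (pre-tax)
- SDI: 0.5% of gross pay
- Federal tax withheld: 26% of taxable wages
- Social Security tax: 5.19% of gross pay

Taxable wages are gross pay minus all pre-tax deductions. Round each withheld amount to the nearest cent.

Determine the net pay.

$1,773.25

Pension contribution: $3,137.06 × 0.0625 = $196.07
401(k): $3,137.06 × 0.055 = $172.54
Pre-tax total = $196.07 + $172.54 = $368.61
Taxable wages = $3,137.06 − $368.61 = $2,768.45
Federal tax withheld: $2,768.45 × 0.26 = $719.80
Local income tax: $2,768.45 × 0.035 = $96.90
Social Security tax: $3,137.06 × 0.0519 = $162.81
SDI: $3,137.06 × 0.005 = $15.69
Total deductions = $196.07 + $172.54 + $719.80 + $96.90 + $162.81 + $15.69 = $1,363.81
Net pay = $3,137.06 − $1,363.81 = $1,773.25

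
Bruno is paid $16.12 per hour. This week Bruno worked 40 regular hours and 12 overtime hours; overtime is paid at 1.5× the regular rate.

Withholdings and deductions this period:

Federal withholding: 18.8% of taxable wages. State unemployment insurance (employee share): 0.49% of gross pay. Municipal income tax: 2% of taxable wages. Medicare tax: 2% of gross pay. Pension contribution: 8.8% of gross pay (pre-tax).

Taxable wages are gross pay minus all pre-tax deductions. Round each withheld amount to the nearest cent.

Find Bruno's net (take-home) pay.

Regular pay: 40 × $16.12 = $644.80
Overtime pay: 12 × $16.12 × 1.5 = $290.16
Gross pay = $644.80 + $290.16 = $934.96
Pension contribution: $934.96 × 0.088 = $82.28
Taxable wages = $934.96 − $82.28 = $852.68
Federal withholding: $852.68 × 0.188 = $160.30
Municipal income tax: $852.68 × 0.02 = $17.05
Medicare tax: $934.96 × 0.02 = $18.70
State unemployment insurance (employee share): $934.96 × 0.0049 = $4.58
Total deductions = $82.28 + $160.30 + $17.05 + $18.70 + $4.58 = $282.91
Net pay = $934.96 − $282.91 = $652.05

$652.05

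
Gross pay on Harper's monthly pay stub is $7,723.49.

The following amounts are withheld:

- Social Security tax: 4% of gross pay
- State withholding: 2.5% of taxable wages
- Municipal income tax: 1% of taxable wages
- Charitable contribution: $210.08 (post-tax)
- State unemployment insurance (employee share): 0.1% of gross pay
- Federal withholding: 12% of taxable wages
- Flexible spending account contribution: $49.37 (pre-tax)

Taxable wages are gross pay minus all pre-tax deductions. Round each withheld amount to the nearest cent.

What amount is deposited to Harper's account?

$5,957.90

Flexible spending account contribution: $49.37
Taxable wages = $7,723.49 − $49.37 = $7,674.12
State withholding: $7,674.12 × 0.025 = $191.85
Federal withholding: $7,674.12 × 0.12 = $920.89
Municipal income tax: $7,674.12 × 0.01 = $76.74
State unemployment insurance (employee share): $7,723.49 × 0.001 = $7.72
Social Security tax: $7,723.49 × 0.04 = $308.94
Charitable contribution: $210.08
Total deductions = $49.37 + $191.85 + $920.89 + $76.74 + $7.72 + $308.94 + $210.08 = $1,765.59
Net pay = $7,723.49 − $1,765.59 = $5,957.90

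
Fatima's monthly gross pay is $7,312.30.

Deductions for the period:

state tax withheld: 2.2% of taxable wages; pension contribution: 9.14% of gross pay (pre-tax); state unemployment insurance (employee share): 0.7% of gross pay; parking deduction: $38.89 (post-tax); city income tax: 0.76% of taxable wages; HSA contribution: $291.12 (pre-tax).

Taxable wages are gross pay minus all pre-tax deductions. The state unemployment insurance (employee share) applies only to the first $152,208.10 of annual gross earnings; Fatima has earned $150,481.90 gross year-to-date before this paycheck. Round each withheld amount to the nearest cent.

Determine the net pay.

$6,113.83

HSA contribution: $291.12
Pension contribution: $7,312.30 × 0.0914 = $668.34
Pre-tax total = $291.12 + $668.34 = $959.46
Taxable wages = $7,312.30 − $959.46 = $6,352.84
City income tax: $6,352.84 × 0.0076 = $48.28
State tax withheld: $6,352.84 × 0.022 = $139.76
State unemployment insurance (employee share): only $152,208.10 − $150,481.90 = $1,726.20 of this check is subject → $1,726.20 × 0.007 = $12.08
Parking deduction: $38.89
Total deductions = $291.12 + $668.34 + $48.28 + $139.76 + $12.08 + $38.89 = $1,198.47
Net pay = $7,312.30 − $1,198.47 = $6,113.83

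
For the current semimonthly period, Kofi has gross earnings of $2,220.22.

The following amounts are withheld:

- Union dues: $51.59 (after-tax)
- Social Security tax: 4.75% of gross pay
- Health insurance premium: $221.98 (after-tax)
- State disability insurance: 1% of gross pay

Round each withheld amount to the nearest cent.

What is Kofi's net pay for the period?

$1,818.99

State disability insurance: $2,220.22 × 0.01 = $22.20
Social Security tax: $2,220.22 × 0.0475 = $105.46
Health insurance premium: $221.98
Union dues: $51.59
Total deductions = $22.20 + $105.46 + $221.98 + $51.59 = $401.23
Net pay = $2,220.22 − $401.23 = $1,818.99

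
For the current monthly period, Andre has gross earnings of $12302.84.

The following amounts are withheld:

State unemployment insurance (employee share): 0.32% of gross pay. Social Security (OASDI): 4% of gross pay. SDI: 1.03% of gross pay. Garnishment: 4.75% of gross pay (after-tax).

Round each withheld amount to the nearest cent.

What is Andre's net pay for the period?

SDI: $12302.84 × 0.0103 = $126.72
Social Security (OASDI): $12302.84 × 0.04 = $492.11
State unemployment insurance (employee share): $12302.84 × 0.0032 = $39.37
Garnishment: $12302.84 × 0.0475 = $584.38
Total deductions = $126.72 + $492.11 + $39.37 + $584.38 = $1242.58
Net pay = $12302.84 − $1242.58 = $11060.26

$11060.26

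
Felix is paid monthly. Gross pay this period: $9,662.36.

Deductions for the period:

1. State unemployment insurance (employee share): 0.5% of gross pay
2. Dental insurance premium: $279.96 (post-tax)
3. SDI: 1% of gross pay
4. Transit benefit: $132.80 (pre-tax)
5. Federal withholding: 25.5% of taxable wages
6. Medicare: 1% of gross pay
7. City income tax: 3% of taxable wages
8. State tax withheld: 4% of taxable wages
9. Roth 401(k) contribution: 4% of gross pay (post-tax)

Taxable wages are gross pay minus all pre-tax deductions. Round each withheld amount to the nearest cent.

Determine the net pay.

Transit benefit: $132.80
Taxable wages = $9,662.36 − $132.80 = $9,529.56
Federal withholding: $9,529.56 × 0.255 = $2,430.04
City income tax: $9,529.56 × 0.03 = $285.89
State tax withheld: $9,529.56 × 0.04 = $381.18
Medicare: $9,662.36 × 0.01 = $96.62
SDI: $9,662.36 × 0.01 = $96.62
State unemployment insurance (employee share): $9,662.36 × 0.005 = $48.31
Roth 401(k) contribution: $9,662.36 × 0.04 = $386.49
Dental insurance premium: $279.96
Total deductions = $132.80 + $2,430.04 + $285.89 + $381.18 + $96.62 + $96.62 + $48.31 + $386.49 + $279.96 = $4,137.91
Net pay = $9,662.36 − $4,137.91 = $5,524.45

$5,524.45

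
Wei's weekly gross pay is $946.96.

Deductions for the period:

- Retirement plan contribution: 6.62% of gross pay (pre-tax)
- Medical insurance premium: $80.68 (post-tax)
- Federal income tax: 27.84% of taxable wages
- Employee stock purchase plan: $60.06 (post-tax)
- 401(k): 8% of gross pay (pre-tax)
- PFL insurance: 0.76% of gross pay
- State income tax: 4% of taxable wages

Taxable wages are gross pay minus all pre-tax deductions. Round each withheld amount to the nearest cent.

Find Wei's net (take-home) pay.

$403.14

Retirement plan contribution: $946.96 × 0.0662 = $62.69
401(k): $946.96 × 0.08 = $75.76
Pre-tax total = $62.69 + $75.76 = $138.45
Taxable wages = $946.96 − $138.45 = $808.51
State income tax: $808.51 × 0.04 = $32.34
Federal income tax: $808.51 × 0.2784 = $225.09
PFL insurance: $946.96 × 0.0076 = $7.20
Medical insurance premium: $80.68
Employee stock purchase plan: $60.06
Total deductions = $62.69 + $75.76 + $32.34 + $225.09 + $7.20 + $80.68 + $60.06 = $543.82
Net pay = $946.96 − $543.82 = $403.14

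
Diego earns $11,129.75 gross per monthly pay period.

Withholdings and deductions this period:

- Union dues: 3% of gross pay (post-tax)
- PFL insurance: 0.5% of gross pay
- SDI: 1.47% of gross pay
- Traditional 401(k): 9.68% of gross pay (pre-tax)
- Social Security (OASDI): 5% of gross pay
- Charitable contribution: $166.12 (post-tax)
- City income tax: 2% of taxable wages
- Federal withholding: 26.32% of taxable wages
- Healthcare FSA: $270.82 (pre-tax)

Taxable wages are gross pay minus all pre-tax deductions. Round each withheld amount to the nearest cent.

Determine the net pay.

$5,735.67

Healthcare FSA: $270.82
Traditional 401(k): $11,129.75 × 0.0968 = $1,077.36
Pre-tax total = $270.82 + $1,077.36 = $1,348.18
Taxable wages = $11,129.75 − $1,348.18 = $9,781.57
Federal withholding: $9,781.57 × 0.2632 = $2,574.51
City income tax: $9,781.57 × 0.02 = $195.63
PFL insurance: $11,129.75 × 0.005 = $55.65
Social Security (OASDI): $11,129.75 × 0.05 = $556.49
SDI: $11,129.75 × 0.0147 = $163.61
Charitable contribution: $166.12
Union dues: $11,129.75 × 0.03 = $333.89
Total deductions = $270.82 + $1,077.36 + $2,574.51 + $195.63 + $55.65 + $556.49 + $163.61 + $166.12 + $333.89 = $5,394.08
Net pay = $11,129.75 − $5,394.08 = $5,735.67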